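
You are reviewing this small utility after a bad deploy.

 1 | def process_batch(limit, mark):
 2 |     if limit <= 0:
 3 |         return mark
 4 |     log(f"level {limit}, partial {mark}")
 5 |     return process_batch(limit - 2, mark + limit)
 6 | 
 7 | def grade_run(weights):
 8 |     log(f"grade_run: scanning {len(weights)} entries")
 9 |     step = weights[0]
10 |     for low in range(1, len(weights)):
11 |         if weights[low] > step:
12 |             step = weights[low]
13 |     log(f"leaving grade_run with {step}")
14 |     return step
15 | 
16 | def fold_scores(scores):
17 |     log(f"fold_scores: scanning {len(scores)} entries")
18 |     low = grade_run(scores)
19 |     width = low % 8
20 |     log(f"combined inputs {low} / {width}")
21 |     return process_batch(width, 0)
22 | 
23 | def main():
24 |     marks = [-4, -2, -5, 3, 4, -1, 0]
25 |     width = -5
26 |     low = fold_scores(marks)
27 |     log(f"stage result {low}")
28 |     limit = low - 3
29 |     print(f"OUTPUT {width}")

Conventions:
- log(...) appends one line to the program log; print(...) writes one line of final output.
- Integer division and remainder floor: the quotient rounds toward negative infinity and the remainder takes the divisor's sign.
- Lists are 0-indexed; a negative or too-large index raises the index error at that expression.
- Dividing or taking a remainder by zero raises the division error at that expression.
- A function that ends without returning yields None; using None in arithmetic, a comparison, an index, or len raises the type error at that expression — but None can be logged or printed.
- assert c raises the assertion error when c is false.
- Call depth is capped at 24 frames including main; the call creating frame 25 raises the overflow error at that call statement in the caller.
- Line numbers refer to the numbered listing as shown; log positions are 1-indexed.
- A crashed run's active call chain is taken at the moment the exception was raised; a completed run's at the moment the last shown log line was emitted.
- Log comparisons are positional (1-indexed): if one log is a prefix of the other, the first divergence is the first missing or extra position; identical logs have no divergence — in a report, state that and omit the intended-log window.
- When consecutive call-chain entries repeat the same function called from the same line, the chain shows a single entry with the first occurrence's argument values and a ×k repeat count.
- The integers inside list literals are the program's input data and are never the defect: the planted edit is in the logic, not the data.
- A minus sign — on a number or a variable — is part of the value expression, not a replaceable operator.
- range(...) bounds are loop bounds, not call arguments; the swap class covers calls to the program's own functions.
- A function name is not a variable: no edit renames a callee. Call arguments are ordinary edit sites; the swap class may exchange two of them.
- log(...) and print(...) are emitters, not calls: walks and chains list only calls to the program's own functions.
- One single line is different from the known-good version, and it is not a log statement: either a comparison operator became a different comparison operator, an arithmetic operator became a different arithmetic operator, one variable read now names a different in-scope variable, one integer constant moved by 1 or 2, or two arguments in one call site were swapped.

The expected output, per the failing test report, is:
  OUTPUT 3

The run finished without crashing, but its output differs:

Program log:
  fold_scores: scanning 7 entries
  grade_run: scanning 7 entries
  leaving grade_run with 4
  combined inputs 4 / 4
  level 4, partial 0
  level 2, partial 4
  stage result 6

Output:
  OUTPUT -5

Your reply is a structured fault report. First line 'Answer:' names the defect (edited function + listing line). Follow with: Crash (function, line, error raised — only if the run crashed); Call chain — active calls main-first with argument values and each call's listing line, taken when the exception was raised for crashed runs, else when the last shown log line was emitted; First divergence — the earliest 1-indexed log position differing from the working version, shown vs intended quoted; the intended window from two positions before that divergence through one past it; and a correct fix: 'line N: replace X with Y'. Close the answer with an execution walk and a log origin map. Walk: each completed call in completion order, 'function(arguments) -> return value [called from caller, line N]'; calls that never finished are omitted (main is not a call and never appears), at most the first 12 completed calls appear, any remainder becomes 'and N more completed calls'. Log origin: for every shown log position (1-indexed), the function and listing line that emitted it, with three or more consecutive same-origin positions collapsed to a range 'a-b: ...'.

Answer: the defect is in main at line 29.
Key observation: Every logged value matches the working version; the printed result is what differs.
Call chain: main.
First divergence: there is none — every log position agrees.
Execution walk:
  grade_run([-4, -2, -5, 3, 4, -1, 0]) -> 4  [called from fold_scores, line 18]
  process_batch(0, 6) -> 6  [called from process_batch, line 5]
  process_batch(2, 4) -> 6  [called from process_batch, line 5]
  process_batch(4, 0) -> 6  [called from fold_scores, line 21]
  fold_scores([-4, -2, -5, 3, 4, -1, 0]) -> 6  [called from main, line 26]
Log origins:
  1: logged in fold_scores at line 17
  2: logged in grade_run at line 8
  3: logged in grade_run at line 13
  4: logged in fold_scores at line 20
  5: logged in process_batch at line 4
  6: logged in process_batch at line 4
  7: logged in main at line 27
A correct fix: line 29: replace `width` with `limit`.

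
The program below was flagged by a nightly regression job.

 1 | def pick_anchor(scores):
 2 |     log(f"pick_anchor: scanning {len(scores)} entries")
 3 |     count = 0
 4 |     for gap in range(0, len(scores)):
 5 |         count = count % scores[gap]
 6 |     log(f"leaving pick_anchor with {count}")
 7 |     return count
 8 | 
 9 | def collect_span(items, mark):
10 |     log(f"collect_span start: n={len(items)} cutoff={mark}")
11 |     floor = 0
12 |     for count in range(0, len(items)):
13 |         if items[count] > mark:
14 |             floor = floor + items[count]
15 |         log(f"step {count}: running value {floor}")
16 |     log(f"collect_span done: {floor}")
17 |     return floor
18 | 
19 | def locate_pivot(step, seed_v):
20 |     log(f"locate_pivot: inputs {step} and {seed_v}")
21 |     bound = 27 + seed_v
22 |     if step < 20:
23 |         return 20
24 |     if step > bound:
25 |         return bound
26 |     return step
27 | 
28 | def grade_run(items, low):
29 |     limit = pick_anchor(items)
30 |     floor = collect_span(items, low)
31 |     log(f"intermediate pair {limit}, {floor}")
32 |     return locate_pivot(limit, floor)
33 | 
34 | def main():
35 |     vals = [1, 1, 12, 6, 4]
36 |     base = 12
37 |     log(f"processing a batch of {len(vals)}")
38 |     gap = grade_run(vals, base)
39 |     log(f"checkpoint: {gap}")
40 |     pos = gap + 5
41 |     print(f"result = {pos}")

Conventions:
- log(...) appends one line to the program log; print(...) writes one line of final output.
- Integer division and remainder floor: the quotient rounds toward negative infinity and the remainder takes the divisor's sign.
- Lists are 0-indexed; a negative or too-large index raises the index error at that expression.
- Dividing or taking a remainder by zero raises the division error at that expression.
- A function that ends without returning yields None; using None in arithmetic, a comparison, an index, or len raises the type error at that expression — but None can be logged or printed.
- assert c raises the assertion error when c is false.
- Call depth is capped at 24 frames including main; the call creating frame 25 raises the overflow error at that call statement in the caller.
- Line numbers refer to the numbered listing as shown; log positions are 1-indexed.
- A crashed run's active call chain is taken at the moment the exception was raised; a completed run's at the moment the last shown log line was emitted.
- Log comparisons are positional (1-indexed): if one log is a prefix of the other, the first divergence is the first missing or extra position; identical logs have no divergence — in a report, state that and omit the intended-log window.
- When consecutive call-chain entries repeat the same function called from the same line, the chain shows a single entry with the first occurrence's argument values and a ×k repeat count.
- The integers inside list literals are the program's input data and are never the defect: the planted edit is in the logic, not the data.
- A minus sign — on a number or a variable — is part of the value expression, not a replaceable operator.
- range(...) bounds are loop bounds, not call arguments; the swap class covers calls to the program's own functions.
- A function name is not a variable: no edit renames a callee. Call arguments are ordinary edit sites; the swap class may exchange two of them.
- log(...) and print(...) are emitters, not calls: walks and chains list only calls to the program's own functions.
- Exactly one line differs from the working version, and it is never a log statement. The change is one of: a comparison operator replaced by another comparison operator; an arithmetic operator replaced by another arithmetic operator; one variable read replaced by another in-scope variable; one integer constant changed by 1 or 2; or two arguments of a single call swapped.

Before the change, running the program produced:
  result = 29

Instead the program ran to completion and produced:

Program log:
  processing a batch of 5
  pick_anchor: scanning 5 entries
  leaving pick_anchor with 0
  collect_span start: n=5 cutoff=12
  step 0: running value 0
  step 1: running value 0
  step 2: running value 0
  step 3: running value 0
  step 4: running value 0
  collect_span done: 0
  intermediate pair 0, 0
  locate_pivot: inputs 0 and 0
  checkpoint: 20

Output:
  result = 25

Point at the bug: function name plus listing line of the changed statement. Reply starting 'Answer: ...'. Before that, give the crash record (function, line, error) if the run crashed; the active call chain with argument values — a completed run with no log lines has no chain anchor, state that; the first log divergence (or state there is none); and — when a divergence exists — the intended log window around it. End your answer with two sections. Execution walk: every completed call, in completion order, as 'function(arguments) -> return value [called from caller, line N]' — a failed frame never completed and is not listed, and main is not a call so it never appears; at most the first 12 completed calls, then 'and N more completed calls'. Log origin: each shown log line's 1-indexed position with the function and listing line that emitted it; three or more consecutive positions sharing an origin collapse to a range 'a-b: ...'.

Answer: the defect is in pick_anchor at line 5.
Key fact: The log first diverges at position 3: the faulty run prints 'leaving pick_anchor with 0' where the working version prints 'leaving pick_anchor with 24'.
Call chain: main.
First divergence: at position 3 the run shows 'leaving pick_anchor with 0' where the working version logs 'leaving pick_anchor with 24'.
Intended log window:
  1: processing a batch of 5
  2: pick_anchor: scanning 5 entries
  3: leaving pick_anchor with 24
  4: collect_span start: n=5 cutoff=12
Execution walk:
  pick_anchor([1, 1, 12, 6, 4]) -> 0  [called from grade_run, line 29]
  collect_span([1, 1, 12, 6, 4], 12) -> 0  [called from grade_run, line 30]
  locate_pivot(0, 0) -> 20  [called from grade_run, line 32]
  grade_run([1, 1, 12, 6, 4], 12) -> 20  [called from main, line 38]
Log origins:
  1: from main, line 37
  2: from pick_anchor, line 2
  3: from pick_anchor, line 6
  4: from collect_span, line 10
  5-9: from collect_span, line 15
  10: from collect_span, line 16
  11: from grade_run, line 31
  12: from locate_pivot, line 20
  13: from main, line 39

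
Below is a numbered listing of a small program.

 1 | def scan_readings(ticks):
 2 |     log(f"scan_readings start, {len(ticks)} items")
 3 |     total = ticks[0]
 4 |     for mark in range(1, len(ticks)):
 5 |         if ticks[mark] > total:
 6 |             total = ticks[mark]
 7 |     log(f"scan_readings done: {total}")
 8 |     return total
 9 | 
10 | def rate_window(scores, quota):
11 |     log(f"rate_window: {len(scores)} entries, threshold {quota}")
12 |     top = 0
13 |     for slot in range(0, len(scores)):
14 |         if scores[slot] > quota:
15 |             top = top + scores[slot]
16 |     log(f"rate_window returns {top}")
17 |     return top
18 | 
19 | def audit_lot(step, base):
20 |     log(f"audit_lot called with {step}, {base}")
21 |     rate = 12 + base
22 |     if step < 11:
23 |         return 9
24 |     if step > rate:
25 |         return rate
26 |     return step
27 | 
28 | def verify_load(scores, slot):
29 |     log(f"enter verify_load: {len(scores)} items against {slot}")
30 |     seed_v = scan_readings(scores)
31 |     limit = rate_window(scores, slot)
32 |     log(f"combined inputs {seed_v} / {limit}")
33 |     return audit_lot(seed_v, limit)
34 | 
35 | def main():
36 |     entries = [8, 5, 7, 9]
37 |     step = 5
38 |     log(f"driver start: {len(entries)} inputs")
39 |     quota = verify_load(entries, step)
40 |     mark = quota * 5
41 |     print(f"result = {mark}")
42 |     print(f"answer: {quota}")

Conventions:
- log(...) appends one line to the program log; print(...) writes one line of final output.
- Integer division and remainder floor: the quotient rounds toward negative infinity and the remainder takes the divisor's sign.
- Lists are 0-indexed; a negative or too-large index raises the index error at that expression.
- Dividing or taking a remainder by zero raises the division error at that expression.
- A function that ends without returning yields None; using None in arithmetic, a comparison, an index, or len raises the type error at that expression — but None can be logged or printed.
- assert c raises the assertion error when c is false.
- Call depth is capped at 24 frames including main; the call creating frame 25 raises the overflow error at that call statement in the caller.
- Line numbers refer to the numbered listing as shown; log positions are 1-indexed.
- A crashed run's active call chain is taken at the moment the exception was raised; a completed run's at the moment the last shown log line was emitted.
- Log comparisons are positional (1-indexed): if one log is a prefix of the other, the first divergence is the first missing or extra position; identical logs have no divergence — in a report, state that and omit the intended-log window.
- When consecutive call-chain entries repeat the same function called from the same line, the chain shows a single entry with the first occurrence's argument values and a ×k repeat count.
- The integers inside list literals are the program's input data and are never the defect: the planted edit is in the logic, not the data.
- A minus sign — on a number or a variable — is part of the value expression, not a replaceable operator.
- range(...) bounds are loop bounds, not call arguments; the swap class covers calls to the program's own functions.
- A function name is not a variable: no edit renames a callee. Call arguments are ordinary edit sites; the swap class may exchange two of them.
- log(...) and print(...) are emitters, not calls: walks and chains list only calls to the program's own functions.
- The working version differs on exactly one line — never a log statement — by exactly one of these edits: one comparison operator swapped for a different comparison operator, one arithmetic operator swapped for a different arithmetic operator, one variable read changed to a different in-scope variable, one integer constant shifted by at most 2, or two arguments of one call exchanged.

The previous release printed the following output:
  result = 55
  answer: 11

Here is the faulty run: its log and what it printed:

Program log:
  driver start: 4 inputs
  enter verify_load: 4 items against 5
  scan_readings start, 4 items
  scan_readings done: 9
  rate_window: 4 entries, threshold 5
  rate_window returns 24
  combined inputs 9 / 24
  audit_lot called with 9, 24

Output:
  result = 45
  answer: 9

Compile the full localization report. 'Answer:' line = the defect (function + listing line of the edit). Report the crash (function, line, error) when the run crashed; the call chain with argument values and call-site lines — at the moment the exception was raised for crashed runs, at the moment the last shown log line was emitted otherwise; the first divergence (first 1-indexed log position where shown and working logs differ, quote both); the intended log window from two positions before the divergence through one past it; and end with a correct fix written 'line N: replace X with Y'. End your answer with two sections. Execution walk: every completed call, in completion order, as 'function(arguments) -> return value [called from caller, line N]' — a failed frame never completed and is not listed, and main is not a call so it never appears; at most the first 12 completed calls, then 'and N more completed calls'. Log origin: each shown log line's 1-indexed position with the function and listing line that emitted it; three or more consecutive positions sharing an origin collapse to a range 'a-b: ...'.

Answer: the defect is in audit_lot at line 23.
The tell: No log line changed; the fault shows up purely in the output.
Call chain: main -> verify_load([8, 5, 7, 9], 5) (called at line 39) -> audit_lot(9, 24) (called at line 33).
First divergence: none — the logs agree in full.
Execution walk:
  scan_readings([8, 5, 7, 9]) -> 9  [called from verify_load, line 30]
  rate_window([8, 5, 7, 9], 5) -> 24  [called from verify_load, line 31]
  audit_lot(9, 24) -> 9  [called from verify_load, line 33]
  verify_load([8, 5, 7, 9], 5) -> 9  [called from main, line 39]
Log origin:
  1: from main, line 38
  2: from verify_load, line 29
  3: from scan_readings, line 2
  4: from scan_readings, line 7
  5: from rate_window, line 11
  6: from rate_window, line 16
  7: from verify_load, line 32
  8: from audit_lot, line 20
A correct fix: line 23: replace `9` with `11`.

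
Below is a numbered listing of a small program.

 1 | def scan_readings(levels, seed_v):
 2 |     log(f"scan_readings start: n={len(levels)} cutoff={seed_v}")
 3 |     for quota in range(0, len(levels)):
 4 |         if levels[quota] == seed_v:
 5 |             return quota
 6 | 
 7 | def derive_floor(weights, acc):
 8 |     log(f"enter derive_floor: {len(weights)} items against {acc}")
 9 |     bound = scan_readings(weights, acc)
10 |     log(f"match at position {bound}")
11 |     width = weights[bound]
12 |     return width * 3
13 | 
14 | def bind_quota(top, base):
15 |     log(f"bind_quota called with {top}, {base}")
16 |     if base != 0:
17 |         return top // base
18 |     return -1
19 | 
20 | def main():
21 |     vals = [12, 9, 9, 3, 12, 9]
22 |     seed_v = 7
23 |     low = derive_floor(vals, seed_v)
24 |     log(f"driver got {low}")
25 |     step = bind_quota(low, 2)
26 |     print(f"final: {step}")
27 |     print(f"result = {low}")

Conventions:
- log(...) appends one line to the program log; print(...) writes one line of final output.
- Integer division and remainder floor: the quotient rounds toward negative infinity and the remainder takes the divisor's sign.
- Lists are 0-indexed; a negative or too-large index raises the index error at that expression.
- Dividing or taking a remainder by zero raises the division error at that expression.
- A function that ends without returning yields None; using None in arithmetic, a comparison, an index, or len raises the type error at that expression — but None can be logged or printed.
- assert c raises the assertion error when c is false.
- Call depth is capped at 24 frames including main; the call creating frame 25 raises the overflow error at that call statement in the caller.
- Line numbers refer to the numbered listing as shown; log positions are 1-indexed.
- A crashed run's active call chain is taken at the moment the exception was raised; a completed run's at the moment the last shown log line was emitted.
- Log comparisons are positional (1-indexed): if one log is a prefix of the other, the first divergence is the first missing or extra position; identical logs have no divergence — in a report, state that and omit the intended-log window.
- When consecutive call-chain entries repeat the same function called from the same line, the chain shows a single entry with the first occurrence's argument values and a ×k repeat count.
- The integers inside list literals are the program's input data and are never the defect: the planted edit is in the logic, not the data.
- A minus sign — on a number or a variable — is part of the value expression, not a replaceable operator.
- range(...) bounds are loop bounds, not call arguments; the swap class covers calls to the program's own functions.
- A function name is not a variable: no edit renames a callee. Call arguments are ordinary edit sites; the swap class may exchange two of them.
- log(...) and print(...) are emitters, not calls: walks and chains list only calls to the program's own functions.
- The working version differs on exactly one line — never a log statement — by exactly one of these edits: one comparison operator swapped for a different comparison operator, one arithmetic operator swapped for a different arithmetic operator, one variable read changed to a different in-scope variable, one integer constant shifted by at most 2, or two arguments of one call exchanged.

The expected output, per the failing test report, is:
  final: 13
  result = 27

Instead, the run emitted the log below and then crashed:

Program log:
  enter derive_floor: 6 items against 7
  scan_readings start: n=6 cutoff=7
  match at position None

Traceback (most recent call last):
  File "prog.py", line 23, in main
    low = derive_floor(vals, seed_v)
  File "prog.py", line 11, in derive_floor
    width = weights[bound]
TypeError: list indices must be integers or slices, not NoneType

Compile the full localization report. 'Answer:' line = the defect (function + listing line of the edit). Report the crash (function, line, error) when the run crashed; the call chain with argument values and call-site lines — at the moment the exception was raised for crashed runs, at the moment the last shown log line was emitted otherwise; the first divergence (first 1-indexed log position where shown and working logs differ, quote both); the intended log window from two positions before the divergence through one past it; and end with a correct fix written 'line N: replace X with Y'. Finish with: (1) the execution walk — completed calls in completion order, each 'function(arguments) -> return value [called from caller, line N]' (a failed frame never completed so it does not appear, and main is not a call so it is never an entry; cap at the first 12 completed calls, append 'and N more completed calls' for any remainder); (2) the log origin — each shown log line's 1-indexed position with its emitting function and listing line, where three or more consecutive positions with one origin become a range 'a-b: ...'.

Answer: the defect is in main at line 22.
Key fact: At log position 1 the runs split — shown 'enter derive_floor: 6 items against 7', but the working version logs 'enter derive_floor: 6 items against 9'.
Crash: derive_floor, line 11, TypeError.
Call chain: main -> derive_floor([12, 9, 9, 3, 12, 9], 7) (called at line 23).
First divergence: position 1; shown 'enter derive_floor: 6 items against 7' vs intended 'enter derive_floor: 6 items against 9'.
Intended log window:
  1: enter derive_floor: 6 items against 9
  2: scan_readings start: n=6 cutoff=9
Execution walk:
  scan_readings([12, 9, 9, 3, 12, 9], 7) -> None  [called from derive_floor, line 9]
Log origin:
  1: emitted by derive_floor (line 8)
  2: emitted by scan_readings (line 2)
  3: emitted by derive_floor (line 10)
A correct fix: line 22: replace `7` with `9`.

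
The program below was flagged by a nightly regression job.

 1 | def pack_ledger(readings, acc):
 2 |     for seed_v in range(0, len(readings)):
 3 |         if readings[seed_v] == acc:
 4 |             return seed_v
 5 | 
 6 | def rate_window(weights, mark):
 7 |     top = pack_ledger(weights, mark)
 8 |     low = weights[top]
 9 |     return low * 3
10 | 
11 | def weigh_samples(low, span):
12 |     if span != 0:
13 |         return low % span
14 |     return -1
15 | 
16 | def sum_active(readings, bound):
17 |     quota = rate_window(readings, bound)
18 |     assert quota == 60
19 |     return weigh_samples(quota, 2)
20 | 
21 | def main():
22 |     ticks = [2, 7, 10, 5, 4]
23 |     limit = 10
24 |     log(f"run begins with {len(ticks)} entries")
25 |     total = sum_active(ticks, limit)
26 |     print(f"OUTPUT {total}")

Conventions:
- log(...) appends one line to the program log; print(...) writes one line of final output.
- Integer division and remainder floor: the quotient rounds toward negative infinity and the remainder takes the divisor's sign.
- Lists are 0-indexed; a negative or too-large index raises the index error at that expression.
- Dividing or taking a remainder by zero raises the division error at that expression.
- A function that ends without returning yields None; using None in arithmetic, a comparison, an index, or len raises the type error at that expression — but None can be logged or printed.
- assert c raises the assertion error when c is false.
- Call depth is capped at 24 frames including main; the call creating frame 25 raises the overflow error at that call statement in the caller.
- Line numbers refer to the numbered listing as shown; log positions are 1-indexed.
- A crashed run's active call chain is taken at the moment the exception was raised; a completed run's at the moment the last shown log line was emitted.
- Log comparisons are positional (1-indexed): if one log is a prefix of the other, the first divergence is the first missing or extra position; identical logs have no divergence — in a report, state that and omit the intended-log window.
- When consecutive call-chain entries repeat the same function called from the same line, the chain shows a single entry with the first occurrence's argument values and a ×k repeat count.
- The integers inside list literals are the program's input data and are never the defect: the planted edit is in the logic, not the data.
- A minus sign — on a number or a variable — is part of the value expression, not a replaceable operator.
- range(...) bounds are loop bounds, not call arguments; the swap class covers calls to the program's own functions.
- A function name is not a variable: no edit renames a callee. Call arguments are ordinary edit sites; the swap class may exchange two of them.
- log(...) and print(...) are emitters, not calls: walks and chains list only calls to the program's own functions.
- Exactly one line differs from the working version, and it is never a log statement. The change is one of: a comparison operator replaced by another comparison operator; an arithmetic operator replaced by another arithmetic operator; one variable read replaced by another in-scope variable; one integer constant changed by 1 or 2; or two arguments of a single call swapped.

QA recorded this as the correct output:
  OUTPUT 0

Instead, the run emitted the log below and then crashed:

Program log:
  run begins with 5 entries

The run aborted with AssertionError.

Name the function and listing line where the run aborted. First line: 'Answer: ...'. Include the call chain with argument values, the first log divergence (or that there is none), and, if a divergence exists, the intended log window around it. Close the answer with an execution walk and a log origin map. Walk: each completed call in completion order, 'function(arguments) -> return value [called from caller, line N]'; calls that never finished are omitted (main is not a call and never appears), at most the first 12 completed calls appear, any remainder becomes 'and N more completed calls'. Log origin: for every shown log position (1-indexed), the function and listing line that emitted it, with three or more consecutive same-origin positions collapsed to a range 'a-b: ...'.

Answer: the error was raised in sum_active, line 18.
Core observation: Every log line matches the working run — the failure is the only observable divergence.
Call chain: main -> sum_active([2, 7, 10, 5, 4], 10) (called at line 25).
First divergence: none; the two logs match at every position.
Execution walk:
  pack_ledger([2, 7, 10, 5, 4], 10) -> 2  [called from rate_window, line 7]
  rate_window([2, 7, 10, 5, 4], 10) -> 30  [called from sum_active, line 17]
Log origins:
  1 — main, line 24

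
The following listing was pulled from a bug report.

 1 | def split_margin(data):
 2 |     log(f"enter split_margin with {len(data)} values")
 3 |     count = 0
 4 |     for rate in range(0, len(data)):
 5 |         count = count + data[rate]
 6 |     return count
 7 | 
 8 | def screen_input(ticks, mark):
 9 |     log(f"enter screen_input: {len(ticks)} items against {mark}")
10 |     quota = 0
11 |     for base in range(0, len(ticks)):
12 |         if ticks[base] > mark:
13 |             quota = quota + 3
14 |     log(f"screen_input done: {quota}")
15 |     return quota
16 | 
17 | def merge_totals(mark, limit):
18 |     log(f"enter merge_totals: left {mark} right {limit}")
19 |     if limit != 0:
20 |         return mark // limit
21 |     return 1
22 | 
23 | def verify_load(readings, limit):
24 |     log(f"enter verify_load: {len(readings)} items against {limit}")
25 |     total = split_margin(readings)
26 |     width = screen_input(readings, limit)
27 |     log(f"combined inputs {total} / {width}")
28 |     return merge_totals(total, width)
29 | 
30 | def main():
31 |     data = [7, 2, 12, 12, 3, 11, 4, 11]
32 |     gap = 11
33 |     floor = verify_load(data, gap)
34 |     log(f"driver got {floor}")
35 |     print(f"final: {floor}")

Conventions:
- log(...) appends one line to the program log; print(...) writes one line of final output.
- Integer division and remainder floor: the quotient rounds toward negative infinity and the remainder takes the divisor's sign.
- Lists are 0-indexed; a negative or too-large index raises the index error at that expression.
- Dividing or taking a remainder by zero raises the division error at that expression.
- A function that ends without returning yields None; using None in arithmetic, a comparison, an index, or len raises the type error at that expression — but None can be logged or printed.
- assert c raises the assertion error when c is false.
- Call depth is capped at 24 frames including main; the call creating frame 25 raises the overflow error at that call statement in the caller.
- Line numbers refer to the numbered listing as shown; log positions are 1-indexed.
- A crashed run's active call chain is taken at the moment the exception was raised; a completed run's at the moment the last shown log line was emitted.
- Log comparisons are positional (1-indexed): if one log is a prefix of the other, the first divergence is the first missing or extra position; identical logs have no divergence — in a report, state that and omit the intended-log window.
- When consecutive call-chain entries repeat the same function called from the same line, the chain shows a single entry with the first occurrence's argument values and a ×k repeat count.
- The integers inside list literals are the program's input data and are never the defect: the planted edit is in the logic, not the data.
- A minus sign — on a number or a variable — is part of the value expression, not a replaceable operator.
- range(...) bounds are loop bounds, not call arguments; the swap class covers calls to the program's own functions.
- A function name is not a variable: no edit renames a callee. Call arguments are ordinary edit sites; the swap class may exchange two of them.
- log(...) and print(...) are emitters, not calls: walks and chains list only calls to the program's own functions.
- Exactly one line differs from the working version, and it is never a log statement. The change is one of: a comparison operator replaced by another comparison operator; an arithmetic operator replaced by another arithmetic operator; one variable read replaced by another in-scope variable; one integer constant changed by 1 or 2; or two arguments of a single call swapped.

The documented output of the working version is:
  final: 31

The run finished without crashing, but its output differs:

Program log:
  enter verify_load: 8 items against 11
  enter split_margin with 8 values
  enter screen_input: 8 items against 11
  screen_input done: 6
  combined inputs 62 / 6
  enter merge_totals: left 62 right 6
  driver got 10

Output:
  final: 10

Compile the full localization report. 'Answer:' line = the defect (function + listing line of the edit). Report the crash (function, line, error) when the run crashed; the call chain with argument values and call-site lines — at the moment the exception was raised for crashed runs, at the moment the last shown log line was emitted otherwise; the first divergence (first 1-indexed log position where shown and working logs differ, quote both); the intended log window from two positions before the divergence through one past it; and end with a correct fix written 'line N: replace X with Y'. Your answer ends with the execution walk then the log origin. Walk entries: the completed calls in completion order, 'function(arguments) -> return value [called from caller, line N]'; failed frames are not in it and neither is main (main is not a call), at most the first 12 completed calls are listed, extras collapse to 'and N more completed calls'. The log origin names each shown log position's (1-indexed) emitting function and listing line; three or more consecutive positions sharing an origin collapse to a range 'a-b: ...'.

Answer: the defect is in screen_input at line 13.
Core observation: Everything matches until log position 4, which reads 'screen_input done: 6' in place of 'screen_input done: 2'.
Call chain: main.
First divergence: position 4 — the shown line 'screen_input done: 6' should read 'screen_input done: 2'.
Intended log window:
  2: enter split_margin with 8 values
  3: enter screen_input: 8 items against 11
  4: screen_input done: 2
  5: combined inputs 62 / 2
Execution walk:
  split_margin([7, 2, 12, 12, 3, 11, 4, 11]) -> 62  [called from verify_load, line 25]
  screen_input([7, 2, 12, 12, 3, 11, 4, 11], 11) -> 6  [called from verify_load, line 26]
  merge_totals(62, 6) -> 10  [called from verify_load, line 28]
  verify_load([7, 2, 12, 12, 3, 11, 4, 11], 11) -> 10  [called from main, line 33]
Log line origins:
  1 — verify_load, line 24
  2 — split_margin, line 2
  3 — screen_input, line 9
  4 — screen_input, line 14
  5 — verify_load, line 27
  6 — merge_totals, line 18
  7 — main, line 34
A correct fix: line 13: replace `3` with `1`.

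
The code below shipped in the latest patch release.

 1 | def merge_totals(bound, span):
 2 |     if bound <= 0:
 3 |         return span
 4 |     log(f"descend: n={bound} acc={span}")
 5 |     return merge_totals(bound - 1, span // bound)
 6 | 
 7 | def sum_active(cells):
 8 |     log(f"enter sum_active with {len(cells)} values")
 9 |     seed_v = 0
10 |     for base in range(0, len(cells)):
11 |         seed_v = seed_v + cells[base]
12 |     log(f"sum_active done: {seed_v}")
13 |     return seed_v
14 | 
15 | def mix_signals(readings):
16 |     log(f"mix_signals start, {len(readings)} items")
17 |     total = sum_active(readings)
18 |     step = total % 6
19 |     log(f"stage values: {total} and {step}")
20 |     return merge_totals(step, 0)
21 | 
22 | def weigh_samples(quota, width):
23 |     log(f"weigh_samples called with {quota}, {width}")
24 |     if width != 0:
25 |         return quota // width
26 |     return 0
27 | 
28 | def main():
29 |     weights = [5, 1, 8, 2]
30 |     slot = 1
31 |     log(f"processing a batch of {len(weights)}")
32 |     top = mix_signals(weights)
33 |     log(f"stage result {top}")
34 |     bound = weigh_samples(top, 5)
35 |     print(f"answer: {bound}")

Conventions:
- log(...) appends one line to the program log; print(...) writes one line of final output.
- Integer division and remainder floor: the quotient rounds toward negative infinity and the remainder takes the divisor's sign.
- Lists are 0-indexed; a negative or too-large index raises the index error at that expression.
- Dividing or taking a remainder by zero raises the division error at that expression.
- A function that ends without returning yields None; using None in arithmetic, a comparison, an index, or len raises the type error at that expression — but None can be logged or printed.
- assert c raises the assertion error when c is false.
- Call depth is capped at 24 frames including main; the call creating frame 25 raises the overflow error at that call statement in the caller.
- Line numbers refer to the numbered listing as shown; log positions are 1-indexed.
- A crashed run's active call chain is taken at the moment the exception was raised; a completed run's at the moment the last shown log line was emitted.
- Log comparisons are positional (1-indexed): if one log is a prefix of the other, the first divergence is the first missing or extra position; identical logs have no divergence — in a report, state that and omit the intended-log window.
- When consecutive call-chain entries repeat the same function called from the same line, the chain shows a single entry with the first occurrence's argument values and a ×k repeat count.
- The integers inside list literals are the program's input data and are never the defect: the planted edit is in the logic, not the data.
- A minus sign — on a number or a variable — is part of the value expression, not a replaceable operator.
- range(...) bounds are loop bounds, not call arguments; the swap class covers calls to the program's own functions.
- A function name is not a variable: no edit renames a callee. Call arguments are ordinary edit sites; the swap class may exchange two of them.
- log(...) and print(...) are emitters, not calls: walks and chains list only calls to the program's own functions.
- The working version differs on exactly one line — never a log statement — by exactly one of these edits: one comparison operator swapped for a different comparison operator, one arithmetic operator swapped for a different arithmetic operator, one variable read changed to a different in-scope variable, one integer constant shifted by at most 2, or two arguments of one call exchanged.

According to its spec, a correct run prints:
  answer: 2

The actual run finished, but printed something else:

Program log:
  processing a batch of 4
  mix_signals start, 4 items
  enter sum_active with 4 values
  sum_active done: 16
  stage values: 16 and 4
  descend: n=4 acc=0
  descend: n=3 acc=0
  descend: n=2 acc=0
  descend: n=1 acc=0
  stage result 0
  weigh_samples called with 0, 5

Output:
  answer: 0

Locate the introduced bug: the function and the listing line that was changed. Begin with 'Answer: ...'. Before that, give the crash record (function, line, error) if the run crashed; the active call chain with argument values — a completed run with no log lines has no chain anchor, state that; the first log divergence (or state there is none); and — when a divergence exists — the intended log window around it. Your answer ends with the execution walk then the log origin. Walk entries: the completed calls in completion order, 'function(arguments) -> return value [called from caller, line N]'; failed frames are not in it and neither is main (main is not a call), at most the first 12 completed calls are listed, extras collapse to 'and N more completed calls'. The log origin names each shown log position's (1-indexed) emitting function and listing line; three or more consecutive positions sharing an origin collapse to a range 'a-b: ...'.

Answer: the defect is in merge_totals at line 5.
Core observation: Position 7 is the first bad log line: 'descend: n=3 acc=0' should read 'descend: n=3 acc=4'.
Call chain: main -> weigh_samples(0, 5) (called at line 34).
First divergence: at position 7 the run shows 'descend: n=3 acc=0' where the working version logs 'descend: n=3 acc=4'.
Intended log window:
  5: stage values: 16 and 4
  6: descend: n=4 acc=0
  7: descend: n=3 acc=4
  8: descend: n=2 acc=7
Execution walk:
  sum_active([5, 1, 8, 2]) -> 16  [called from mix_signals, line 17]
  merge_totals(0, 0) -> 0  [called from merge_totals, line 5]
  merge_totals(1, 0) -> 0  [called from merge_totals, line 5]
  merge_totals(2, 0) -> 0  [called from merge_totals, line 5]
  merge_totals(3, 0) -> 0  [called from merge_totals, line 5]
  merge_totals(4, 0) -> 0  [called from mix_signals, line 20]
  mix_signals([5, 1, 8, 2]) -> 0  [called from main, line 32]
  weigh_samples(0, 5) -> 0  [called from main, line 34]
Log origins:
  1 — main, line 31
  2 — mix_signals, line 16
  3 — sum_active, line 8
  4 — sum_active, line 12
  5 — mix_signals, line 19
  6-9 — merge_totals, line 4
  10 — main, line 33
  11 — weigh_samples, line 23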